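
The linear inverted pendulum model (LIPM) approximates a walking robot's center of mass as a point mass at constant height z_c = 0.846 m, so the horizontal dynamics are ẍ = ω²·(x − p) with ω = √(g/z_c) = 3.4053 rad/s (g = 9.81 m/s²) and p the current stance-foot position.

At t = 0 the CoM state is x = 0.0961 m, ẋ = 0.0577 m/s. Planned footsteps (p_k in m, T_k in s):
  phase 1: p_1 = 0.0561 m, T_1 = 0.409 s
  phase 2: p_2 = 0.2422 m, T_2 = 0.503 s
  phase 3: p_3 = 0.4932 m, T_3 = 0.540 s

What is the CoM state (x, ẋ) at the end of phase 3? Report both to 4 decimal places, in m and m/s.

phase 1: p=0.0561, T=0.409, ωT=1.392768, cosh=2.137182, sinh=1.888795; start (x,ẋ)=(0.096100, 0.057700) → end (x,ẋ)=(0.173591, 0.380592)
phase 2: p=0.2422, T=0.503, ωT=1.712866, cosh=2.862589, sinh=2.682241; start (x,ẋ)=(0.173591, 0.380592) → end (x,ẋ)=(0.345581, 0.462818)
phase 3: p=0.4932, T=0.540, ωT=1.838862, cosh=3.224188, sinh=3.065189; start (x,ẋ)=(0.345581, 0.462818) → end (x,ẋ)=(0.433843, -0.048615)

x = 0.4338, ẋ = -0.0486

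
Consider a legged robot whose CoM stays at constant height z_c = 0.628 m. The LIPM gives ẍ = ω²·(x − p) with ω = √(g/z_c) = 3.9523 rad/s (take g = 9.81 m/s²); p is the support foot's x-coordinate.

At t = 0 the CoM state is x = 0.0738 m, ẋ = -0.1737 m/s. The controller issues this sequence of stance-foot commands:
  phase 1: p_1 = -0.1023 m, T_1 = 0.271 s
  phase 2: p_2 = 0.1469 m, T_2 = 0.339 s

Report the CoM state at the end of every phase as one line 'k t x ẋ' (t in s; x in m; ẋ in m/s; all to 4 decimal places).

phase 1: p=-0.1023, T=0.271, ωT=1.071073, cosh=1.630575, sinh=1.287935; start (x,ẋ)=(0.073800, -0.173700) → end (x,ẋ)=(0.128241, 0.613172)
phase 2: p=0.1469, T=0.339, ωT=1.339830, cosh=2.040142, sinh=1.778251; start (x,ẋ)=(0.128241, 0.613172) → end (x,ẋ)=(0.384716, 1.119817)

1 0.2710 0.1282 0.6132
2 0.6100 0.3847 1.1198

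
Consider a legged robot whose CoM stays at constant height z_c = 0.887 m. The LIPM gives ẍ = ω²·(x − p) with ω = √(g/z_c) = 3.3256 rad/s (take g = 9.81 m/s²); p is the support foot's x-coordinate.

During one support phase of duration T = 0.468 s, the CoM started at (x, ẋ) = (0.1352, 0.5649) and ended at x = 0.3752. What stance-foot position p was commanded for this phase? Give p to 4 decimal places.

p = 0.2333

ωT = 3.3256·0.468 = 1.556381; cosh(ωT) = 2.476264, sinh(ωT) = 2.265366
x(T) = p + (x₀−p)·cosh(ωT) + (ẋ₀/ω)·sinh(ωT) ⇒ p·(1 − cosh) = x(T) − x₀·cosh − (ẋ₀/ω)·sinh
numerator   = 0.3752 − (0.1352)·2.476264 − (0.5649/3.3256)·2.265366 = -0.344395
denominator = 1 − 2.476264 = -1.476264
p = -0.344395 / -1.476264 = 0.2333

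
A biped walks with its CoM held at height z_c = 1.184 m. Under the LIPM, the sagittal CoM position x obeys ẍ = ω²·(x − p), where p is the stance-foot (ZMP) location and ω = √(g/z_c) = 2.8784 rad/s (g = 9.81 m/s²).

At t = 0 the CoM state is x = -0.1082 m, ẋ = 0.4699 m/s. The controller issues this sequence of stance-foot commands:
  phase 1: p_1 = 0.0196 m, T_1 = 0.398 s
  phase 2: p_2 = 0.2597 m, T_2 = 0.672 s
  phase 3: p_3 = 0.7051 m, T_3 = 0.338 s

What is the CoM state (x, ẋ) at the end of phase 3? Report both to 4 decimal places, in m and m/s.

x = -1.1547, ẋ = -4.8162

phase 1: p=0.0196, T=0.398, ωT=1.145603, cosh=1.731185, sinh=1.413153; start (x,ẋ)=(-0.108200, 0.469900) → end (x,ẋ)=(0.029052, 0.293642)
phase 2: p=0.2597, T=0.672, ωT=1.934285, cosh=3.531811, sinh=3.387283; start (x,ẋ)=(0.029052, 0.293642) → end (x,ẋ)=(-0.209348, -1.211716)
phase 3: p=0.7051, T=0.338, ωT=0.972899, cosh=1.511795, sinh=1.133809; start (x,ẋ)=(-0.209348, -1.211716) → end (x,ẋ)=(-1.154655, -4.816217)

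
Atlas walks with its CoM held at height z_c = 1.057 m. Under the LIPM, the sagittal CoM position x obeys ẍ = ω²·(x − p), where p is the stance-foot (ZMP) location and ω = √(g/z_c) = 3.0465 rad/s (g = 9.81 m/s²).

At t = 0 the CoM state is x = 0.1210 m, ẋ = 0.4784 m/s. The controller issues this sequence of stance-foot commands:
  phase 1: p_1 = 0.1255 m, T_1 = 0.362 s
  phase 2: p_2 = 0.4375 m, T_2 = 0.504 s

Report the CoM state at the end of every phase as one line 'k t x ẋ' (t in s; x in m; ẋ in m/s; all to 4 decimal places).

1 0.3620 0.3285 0.7817
2 0.8660 0.7407 1.1634

phase 1: p=0.1255, T=0.362, ωT=1.102833, cosh=1.672309, sinh=1.340380; start (x,ẋ)=(0.121000, 0.478400) → end (x,ẋ)=(0.328458, 0.781657)
phase 2: p=0.4375, T=0.504, ωT=1.535436, cosh=2.429356, sinh=2.213994; start (x,ẋ)=(0.328458, 0.781657) → end (x,ẋ)=(0.740655, 1.163442)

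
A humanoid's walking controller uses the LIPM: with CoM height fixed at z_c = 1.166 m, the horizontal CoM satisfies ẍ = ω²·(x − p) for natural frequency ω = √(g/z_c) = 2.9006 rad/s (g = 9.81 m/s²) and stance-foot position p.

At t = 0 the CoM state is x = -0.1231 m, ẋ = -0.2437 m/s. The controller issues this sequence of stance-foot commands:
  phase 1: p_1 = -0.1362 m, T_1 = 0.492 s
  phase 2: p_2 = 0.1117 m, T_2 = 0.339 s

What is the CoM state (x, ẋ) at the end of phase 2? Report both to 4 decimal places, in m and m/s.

phase 1: p=-0.1362, T=0.492, ωT=1.427095, cosh=2.203292, sinh=1.963287; start (x,ẋ)=(-0.123100, -0.243700) → end (x,ẋ)=(-0.272287, -0.462342)
phase 2: p=0.1117, T=0.339, ωT=0.983303, cosh=1.523673, sinh=1.149600; start (x,ẋ)=(-0.272287, -0.462342) → end (x,ẋ)=(-0.656610, -1.984871)

x = -0.6566, ẋ = -1.9849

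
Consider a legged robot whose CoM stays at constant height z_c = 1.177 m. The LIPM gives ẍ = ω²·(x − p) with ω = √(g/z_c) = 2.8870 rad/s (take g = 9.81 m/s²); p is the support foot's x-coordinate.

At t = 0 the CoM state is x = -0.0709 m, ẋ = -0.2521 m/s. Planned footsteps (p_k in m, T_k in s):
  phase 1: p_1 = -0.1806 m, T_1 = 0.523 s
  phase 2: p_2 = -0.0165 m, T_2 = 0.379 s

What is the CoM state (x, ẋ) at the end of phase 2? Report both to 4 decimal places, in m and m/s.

x = -0.1305, ẋ = -0.2125

phase 1: p=-0.1806, T=0.523, ωT=1.509901, cosh=2.373607, sinh=2.152675; start (x,ẋ)=(-0.070900, -0.252100) → end (x,ẋ)=(-0.108192, 0.083374)
phase 2: p=-0.0165, T=0.379, ωT=1.094173, cosh=1.660764, sinh=1.325948; start (x,ẋ)=(-0.108192, 0.083374) → end (x,ẋ)=(-0.130487, -0.212534)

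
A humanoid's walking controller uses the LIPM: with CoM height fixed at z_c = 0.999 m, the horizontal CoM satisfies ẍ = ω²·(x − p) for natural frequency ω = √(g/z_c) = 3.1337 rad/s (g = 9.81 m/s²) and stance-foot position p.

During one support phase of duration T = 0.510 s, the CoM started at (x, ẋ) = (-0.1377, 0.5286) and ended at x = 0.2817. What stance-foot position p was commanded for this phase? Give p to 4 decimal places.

p = -0.1501

ωT = 3.1337·0.510 = 1.598187; cosh(ωT) = 2.573162, sinh(ωT) = 2.370899
x(T) = p + (x₀−p)·cosh(ωT) + (ẋ₀/ω)·sinh(ωT) ⇒ p·(1 − cosh) = x(T) − x₀·cosh − (ẋ₀/ω)·sinh
numerator   = 0.2817 − (-0.1377)·2.573162 − (0.5286/3.1337)·2.370899 = 0.236095
denominator = 1 − 2.573162 = -1.573162
p = 0.236095 / -1.573162 = -0.1501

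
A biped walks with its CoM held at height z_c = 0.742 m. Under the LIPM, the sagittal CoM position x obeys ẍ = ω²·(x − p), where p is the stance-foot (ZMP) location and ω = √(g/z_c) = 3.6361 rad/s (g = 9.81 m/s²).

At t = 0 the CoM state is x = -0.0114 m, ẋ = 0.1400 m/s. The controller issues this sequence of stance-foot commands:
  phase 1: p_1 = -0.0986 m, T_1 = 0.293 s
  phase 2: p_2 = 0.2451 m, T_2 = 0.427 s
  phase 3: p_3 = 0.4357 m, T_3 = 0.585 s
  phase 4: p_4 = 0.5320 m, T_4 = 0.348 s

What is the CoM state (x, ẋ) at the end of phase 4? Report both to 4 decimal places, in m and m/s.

phase 1: p=-0.0986, T=0.293, ωT=1.065377, cosh=1.623266, sinh=1.278668; start (x,ẋ)=(-0.011400, 0.140000) → end (x,ẋ)=(0.092181, 0.632682)
phase 2: p=0.2451, T=0.427, ωT=1.552615, cosh=2.467750, sinh=2.256056; start (x,ẋ)=(0.092181, 0.632682) → end (x,ẋ)=(0.260288, 0.306869)
phase 3: p=0.4357, T=0.585, ωT=2.127118, cosh=4.254917, sinh=4.135737; start (x,ẋ)=(0.260288, 0.306869) → end (x,ẋ)=(0.038373, -1.332132)
phase 4: p=0.5320, T=0.348, ωT=1.265363, cosh=1.913258, sinh=1.631121; start (x,ẋ)=(0.038373, -1.332132) → end (x,ẋ)=(-1.010017, -5.476371)

x = -1.0100, ẋ = -5.4764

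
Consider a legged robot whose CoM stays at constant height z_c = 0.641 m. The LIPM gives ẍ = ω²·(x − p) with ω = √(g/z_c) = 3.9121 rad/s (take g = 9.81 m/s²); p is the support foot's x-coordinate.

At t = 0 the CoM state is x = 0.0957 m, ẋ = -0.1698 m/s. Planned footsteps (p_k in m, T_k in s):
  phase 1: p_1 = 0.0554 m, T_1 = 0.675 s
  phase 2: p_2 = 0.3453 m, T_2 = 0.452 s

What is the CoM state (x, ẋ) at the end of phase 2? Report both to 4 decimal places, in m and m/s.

phase 1: p=0.0554, T=0.675, ωT=2.640668, cosh=7.046937, sinh=6.975623; start (x,ẋ)=(0.095700, -0.169800) → end (x,ẋ)=(0.036623, -0.096810)
phase 2: p=0.3453, T=0.452, ωT=1.768269, cosh=3.015664, sinh=2.845036; start (x,ẋ)=(0.036623, -0.096810) → end (x,ẋ)=(-0.655970, -3.727541)

x = -0.6560, ẋ = -3.7275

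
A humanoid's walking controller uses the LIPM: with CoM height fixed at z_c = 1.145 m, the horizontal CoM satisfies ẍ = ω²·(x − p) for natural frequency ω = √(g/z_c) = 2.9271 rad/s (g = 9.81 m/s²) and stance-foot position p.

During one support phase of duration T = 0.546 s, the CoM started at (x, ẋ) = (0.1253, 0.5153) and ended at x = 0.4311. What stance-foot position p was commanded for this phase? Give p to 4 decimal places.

ωT = 2.9271·0.546 = 1.598197; cosh(ωT) = 2.573185, sinh(ωT) = 2.370924
x(T) = p + (x₀−p)·cosh(ωT) + (ẋ₀/ω)·sinh(ωT) ⇒ p·(1 − cosh) = x(T) − x₀·cosh − (ẋ₀/ω)·sinh
numerator   = 0.4311 − (0.1253)·2.573185 − (0.5153/2.9271)·2.370924 = -0.308708
denominator = 1 − 2.573185 = -1.573185
p = -0.308708 / -1.573185 = 0.1962

p = 0.1962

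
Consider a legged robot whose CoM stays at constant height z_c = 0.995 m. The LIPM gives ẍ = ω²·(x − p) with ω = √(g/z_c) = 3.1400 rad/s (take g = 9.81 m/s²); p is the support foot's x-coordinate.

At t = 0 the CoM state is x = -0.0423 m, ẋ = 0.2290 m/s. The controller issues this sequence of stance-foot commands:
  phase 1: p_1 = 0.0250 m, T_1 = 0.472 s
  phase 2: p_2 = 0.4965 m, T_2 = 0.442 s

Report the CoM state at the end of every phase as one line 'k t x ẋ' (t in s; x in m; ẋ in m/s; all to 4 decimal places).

phase 1: p=0.0250, T=0.472, ωT=1.482080, cosh=2.314629, sinh=2.087464; start (x,ẋ)=(-0.042300, 0.229000) → end (x,ẋ)=(0.021464, 0.088923)
phase 2: p=0.4965, T=0.442, ωT=1.387880, cosh=2.127976, sinh=1.878372; start (x,ẋ)=(0.021464, 0.088923) → end (x,ẋ)=(-0.461171, -2.612578)

1 0.4720 0.0215 0.0889
2 0.9140 -0.4612 -2.6126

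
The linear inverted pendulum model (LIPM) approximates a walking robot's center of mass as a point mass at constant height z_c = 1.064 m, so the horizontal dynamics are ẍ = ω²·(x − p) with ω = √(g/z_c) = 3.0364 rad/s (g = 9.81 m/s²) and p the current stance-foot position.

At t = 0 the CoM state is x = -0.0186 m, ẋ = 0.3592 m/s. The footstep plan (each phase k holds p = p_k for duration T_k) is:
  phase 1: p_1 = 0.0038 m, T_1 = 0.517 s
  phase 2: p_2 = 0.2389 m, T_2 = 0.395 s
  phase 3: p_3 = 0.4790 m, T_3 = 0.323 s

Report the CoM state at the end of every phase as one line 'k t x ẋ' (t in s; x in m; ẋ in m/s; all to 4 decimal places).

phase 1: p=0.0038, T=0.517, ωT=1.569819, cosh=2.506930, sinh=2.298847; start (x,ẋ)=(-0.018600, 0.359200) → end (x,ẋ)=(0.219594, 0.744132)
phase 2: p=0.2389, T=0.395, ωT=1.199378, cosh=1.809717, sinh=1.508335; start (x,ẋ)=(0.219594, 0.744132) → end (x,ẋ)=(0.573610, 1.258248)
phase 3: p=0.4790, T=0.323, ωT=0.980757, cosh=1.520751, sinh=1.145724; start (x,ẋ)=(0.573610, 1.258248) → end (x,ẋ)=(1.097652, 2.242618)

1 0.5170 0.2196 0.7441
2 0.9120 0.5736 1.2582
3 1.2350 1.0977 2.2426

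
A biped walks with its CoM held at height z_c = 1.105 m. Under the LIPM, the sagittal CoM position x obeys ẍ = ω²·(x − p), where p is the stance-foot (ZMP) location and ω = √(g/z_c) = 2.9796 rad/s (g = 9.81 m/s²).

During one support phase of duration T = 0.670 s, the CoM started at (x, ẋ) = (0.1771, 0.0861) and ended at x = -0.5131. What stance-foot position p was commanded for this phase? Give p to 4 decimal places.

p = 0.4662

ωT = 2.9796·0.670 = 1.996332; cosh(ωT) = 3.748918, sinh(ωT) = 3.613085
x(T) = p + (x₀−p)·cosh(ωT) + (ẋ₀/ω)·sinh(ωT) ⇒ p·(1 − cosh) = x(T) − x₀·cosh − (ẋ₀/ω)·sinh
numerator   = -0.5131 − (0.1771)·3.748918 − (0.0861/2.9796)·3.613085 = -1.281439
denominator = 1 − 3.748918 = -2.748918
p = -1.281439 / -2.748918 = 0.4662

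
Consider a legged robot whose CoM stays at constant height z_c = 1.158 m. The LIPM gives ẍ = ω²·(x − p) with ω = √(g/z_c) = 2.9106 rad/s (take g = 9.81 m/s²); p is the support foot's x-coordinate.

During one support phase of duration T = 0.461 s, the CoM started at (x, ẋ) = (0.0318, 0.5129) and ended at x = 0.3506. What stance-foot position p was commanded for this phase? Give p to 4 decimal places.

ωT = 2.9106·0.461 = 1.341787; cosh(ωT) = 2.043625, sinh(ωT) = 1.782247
x(T) = p + (x₀−p)·cosh(ωT) + (ẋ₀/ω)·sinh(ωT) ⇒ p·(1 − cosh) = x(T) − x₀·cosh − (ẋ₀/ω)·sinh
numerator   = 0.3506 − (0.0318)·2.043625 − (0.5129/2.9106)·1.782247 = -0.028451
denominator = 1 − 2.043625 = -1.043625
p = -0.028451 / -1.043625 = 0.0273

p = 0.0273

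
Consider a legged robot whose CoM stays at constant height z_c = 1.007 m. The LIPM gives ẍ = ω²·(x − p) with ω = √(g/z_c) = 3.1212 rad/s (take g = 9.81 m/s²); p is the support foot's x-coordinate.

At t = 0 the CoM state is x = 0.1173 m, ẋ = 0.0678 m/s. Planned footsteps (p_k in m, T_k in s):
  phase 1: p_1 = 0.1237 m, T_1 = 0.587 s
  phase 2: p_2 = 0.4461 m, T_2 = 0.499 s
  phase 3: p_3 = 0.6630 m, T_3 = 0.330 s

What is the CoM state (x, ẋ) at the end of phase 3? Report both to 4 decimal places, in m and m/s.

x = -1.1987, ẋ = -5.4925

phase 1: p=0.1237, T=0.587, ωT=1.832144, cosh=3.203669, sinh=3.043600; start (x,ẋ)=(0.117300, 0.067800) → end (x,ẋ)=(0.169311, 0.156411)
phase 2: p=0.4461, T=0.499, ωT=1.557479, cosh=2.478752, sinh=2.268086; start (x,ẋ)=(0.169311, 0.156411) → end (x,ẋ)=(-0.126333, -1.571728)
phase 3: p=0.6630, T=0.330, ωT=1.029996, cosh=1.579032, sinh=1.222023; start (x,ẋ)=(-0.126333, -1.571728) → end (x,ẋ)=(-1.198750, -5.492464)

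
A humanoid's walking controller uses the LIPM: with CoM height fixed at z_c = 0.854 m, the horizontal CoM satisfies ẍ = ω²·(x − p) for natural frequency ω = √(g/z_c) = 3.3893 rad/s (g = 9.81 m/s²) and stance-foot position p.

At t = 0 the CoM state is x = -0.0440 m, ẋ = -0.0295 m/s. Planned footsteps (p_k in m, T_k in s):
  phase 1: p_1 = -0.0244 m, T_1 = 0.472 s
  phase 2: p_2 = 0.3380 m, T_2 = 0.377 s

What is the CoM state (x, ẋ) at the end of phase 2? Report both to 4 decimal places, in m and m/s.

phase 1: p=-0.0244, T=0.472, ωT=1.599750, cosh=2.576870, sinh=2.374923; start (x,ẋ)=(-0.044000, -0.029500) → end (x,ẋ)=(-0.095578, -0.233784)
phase 2: p=0.3380, T=0.377, ωT=1.277766, cosh=1.933637, sinh=1.654978; start (x,ẋ)=(-0.095578, -0.233784) → end (x,ẋ)=(-0.614537, -2.884085)

x = -0.6145, ẋ = -2.8841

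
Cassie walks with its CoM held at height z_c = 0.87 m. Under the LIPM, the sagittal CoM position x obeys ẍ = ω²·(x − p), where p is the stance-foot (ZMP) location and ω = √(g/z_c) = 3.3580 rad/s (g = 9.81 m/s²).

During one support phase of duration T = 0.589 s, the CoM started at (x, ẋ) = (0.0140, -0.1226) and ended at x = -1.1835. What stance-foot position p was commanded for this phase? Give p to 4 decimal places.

p = 0.4121

ωT = 3.3580·0.589 = 1.977862; cosh(ωT) = 3.682820, sinh(ωT) = 3.544455
x(T) = p + (x₀−p)·cosh(ωT) + (ẋ₀/ω)·sinh(ωT) ⇒ p·(1 − cosh) = x(T) − x₀·cosh − (ẋ₀/ω)·sinh
numerator   = -1.1835 − (0.0140)·3.682820 − (-0.1226/3.3580)·3.544455 = -1.105652
denominator = 1 − 3.682820 = -2.682820
p = -1.105652 / -2.682820 = 0.4121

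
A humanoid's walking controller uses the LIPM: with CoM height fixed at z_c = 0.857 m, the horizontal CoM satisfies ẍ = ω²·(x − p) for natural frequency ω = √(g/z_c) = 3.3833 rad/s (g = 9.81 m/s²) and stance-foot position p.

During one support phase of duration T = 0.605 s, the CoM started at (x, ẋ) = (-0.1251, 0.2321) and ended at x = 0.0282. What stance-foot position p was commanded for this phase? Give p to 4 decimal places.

p = -0.0884

ωT = 3.3833·0.605 = 2.046896; cosh(ωT) = 3.936483, sinh(ωT) = 3.807348
x(T) = p + (x₀−p)·cosh(ωT) + (ẋ₀/ω)·sinh(ωT) ⇒ p·(1 − cosh) = x(T) − x₀·cosh − (ẋ₀/ω)·sinh
numerator   = 0.0282 − (-0.1251)·3.936483 − (0.2321/3.3833)·3.807348 = 0.259464
denominator = 1 − 3.936483 = -2.936483
p = 0.259464 / -2.936483 = -0.0884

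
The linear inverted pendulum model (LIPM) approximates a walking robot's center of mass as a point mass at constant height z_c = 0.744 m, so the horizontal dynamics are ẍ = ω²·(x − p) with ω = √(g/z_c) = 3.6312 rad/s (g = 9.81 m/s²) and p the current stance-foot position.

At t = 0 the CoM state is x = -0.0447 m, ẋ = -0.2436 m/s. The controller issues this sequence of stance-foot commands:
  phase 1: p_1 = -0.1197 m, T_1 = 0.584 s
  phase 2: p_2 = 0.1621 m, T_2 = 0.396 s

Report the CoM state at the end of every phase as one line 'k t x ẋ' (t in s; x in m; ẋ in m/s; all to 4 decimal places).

1 0.5840 -0.0782 0.0888
2 0.9800 -0.3239 -1.5364

phase 1: p=-0.1197, T=0.584, ωT=2.120621, cosh=4.228134, sinh=4.108177; start (x,ẋ)=(-0.044700, -0.243600) → end (x,ẋ)=(-0.078188, 0.088847)
phase 2: p=0.1621, T=0.396, ωT=1.437955, cosh=2.224743, sinh=1.987331; start (x,ẋ)=(-0.078188, 0.088847) → end (x,ẋ)=(-0.323854, -1.536351)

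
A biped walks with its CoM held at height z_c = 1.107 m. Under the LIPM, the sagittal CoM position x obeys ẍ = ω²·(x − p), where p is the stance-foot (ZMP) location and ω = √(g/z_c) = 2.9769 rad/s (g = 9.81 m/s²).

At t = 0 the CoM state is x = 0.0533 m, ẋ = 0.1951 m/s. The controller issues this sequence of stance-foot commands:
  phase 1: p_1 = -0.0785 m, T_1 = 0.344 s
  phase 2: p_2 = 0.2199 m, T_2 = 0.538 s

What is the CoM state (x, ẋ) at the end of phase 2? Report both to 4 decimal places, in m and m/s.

x = 0.8150, ẋ = 1.9363

phase 1: p=-0.0785, T=0.344, ωT=1.024054, cosh=1.571798, sinh=1.212661; start (x,ẋ)=(0.053300, 0.195100) → end (x,ẋ)=(0.208138, 0.782452)
phase 2: p=0.2199, T=0.538, ωT=1.601572, cosh=2.581203, sinh=2.379623; start (x,ẋ)=(0.208138, 0.782452) → end (x,ẋ)=(0.815004, 1.936348)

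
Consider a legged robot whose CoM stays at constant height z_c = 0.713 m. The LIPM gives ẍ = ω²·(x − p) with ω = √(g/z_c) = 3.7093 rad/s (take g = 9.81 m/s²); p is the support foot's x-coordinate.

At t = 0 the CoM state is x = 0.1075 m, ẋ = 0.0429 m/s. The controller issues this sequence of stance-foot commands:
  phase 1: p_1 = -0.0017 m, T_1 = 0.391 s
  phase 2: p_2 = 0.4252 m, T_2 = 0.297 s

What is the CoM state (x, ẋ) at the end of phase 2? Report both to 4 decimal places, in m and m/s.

phase 1: p=-0.0017, T=0.391, ωT=1.450336, cosh=2.249520, sinh=2.015029; start (x,ẋ)=(0.107500, 0.042900) → end (x,ẋ)=(0.267252, 0.912703)
phase 2: p=0.4252, T=0.297, ωT=1.101662, cosh=1.670741, sinh=1.338423; start (x,ẋ)=(0.267252, 0.912703) → end (x,ẋ)=(0.490640, 0.740742)

x = 0.4906, ẋ = 0.7407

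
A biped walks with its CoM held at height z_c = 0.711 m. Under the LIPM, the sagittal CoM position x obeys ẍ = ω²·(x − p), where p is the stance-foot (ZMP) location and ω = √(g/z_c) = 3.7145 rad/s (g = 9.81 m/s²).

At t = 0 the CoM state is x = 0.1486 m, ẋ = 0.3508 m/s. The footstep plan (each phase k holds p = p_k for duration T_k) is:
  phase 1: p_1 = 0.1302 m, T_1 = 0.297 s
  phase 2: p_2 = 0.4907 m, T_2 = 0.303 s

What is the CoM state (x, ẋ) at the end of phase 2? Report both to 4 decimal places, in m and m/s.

phase 1: p=0.1302, T=0.297, ωT=1.103206, cosh=1.672810, sinh=1.341004; start (x,ẋ)=(0.148600, 0.350800) → end (x,ẋ)=(0.287625, 0.678475)
phase 2: p=0.4907, T=0.303, ωT=1.125493, cosh=1.703115, sinh=1.378623; start (x,ẋ)=(0.287625, 0.678475) → end (x,ẋ)=(0.396654, 0.115596)

x = 0.3967, ẋ = 0.1156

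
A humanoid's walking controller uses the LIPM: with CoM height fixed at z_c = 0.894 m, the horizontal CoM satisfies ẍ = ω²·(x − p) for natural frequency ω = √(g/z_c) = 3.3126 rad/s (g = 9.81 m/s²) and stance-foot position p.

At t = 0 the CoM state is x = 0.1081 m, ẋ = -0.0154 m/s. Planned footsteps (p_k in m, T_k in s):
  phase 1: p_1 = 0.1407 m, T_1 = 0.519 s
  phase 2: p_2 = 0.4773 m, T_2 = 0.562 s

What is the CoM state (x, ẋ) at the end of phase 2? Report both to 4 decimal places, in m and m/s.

phase 1: p=0.1407, T=0.519, ωT=1.719239, cosh=2.879742, sinh=2.700540; start (x,ẋ)=(0.108100, -0.015400) → end (x,ẋ)=(0.034266, -0.335981)
phase 2: p=0.4773, T=0.562, ωT=1.861681, cosh=3.294978, sinh=3.139567; start (x,ẋ)=(0.034266, -0.335981) → end (x,ẋ)=(-1.300920, -5.714665)

x = -1.3009, ẋ = -5.7147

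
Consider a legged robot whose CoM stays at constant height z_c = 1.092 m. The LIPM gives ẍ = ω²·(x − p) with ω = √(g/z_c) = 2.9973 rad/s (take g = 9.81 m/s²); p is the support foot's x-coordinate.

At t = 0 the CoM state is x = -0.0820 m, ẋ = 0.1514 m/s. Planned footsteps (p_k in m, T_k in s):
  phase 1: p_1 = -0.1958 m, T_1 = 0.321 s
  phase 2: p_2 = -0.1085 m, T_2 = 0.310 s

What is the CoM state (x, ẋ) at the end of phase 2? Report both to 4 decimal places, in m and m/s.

phase 1: p=-0.1958, T=0.321, ωT=0.962133, cosh=1.499675, sinh=1.117599; start (x,ẋ)=(-0.082000, 0.151400) → end (x,ẋ)=(0.031315, 0.608256)
phase 2: p=-0.1085, T=0.310, ωT=0.929163, cosh=1.463636, sinh=1.068752; start (x,ẋ)=(0.031315, 0.608256) → end (x,ẋ)=(0.313026, 1.338145)

x = 0.3130, ẋ = 1.3381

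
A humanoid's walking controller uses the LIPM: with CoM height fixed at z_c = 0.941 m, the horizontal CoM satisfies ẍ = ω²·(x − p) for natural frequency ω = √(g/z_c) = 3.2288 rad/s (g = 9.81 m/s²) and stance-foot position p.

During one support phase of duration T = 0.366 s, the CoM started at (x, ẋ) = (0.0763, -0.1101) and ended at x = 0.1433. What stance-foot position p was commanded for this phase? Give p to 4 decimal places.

ωT = 3.2288·0.366 = 1.181741; cosh(ωT) = 1.783394, sinh(ωT) = 1.476650
x(T) = p + (x₀−p)·cosh(ωT) + (ẋ₀/ω)·sinh(ωT) ⇒ p·(1 − cosh) = x(T) − x₀·cosh − (ẋ₀/ω)·sinh
numerator   = 0.1433 − (0.0763)·1.783394 − (-0.1101/3.2288)·1.476650 = 0.057580
denominator = 1 − 1.783394 = -0.783394
p = 0.057580 / -0.783394 = -0.0735

p = -0.0735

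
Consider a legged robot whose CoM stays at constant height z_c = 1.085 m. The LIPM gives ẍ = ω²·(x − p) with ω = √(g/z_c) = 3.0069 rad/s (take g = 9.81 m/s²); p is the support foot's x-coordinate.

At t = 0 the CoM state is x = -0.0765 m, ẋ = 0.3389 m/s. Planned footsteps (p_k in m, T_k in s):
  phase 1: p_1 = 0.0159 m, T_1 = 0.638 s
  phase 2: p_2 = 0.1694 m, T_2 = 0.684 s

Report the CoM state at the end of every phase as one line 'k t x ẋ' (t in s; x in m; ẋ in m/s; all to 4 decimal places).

phase 1: p=0.0159, T=0.638, ωT=1.918402, cosh=3.478455, sinh=3.331614; start (x,ẋ)=(-0.076500, 0.338900) → end (x,ẋ)=(0.069988, 0.253201)
phase 2: p=0.1694, T=0.684, ωT=2.056720, cosh=3.974073, sinh=3.846201; start (x,ẋ)=(0.069988, 0.253201) → end (x,ẋ)=(0.098207, -0.143470)

1 0.6380 0.0700 0.2532
2 1.3220 0.0982 -0.1435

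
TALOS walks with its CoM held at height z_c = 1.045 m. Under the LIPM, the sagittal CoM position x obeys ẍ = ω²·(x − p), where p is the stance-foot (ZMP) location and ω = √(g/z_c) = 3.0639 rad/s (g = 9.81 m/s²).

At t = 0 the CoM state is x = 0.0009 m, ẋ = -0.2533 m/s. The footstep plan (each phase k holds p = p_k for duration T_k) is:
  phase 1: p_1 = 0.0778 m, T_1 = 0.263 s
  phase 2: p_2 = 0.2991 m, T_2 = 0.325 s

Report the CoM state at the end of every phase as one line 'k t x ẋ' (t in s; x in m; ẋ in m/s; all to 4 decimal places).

phase 1: p=0.0778, T=0.263, ωT=0.805806, cosh=1.342614, sinh=0.895886; start (x,ẋ)=(0.000900, -0.253300) → end (x,ẋ)=(-0.099512, -0.551167)
phase 2: p=0.2991, T=0.325, ωT=0.995768, cosh=1.538120, sinh=1.168681; start (x,ẋ)=(-0.099512, -0.551167) → end (x,ẋ)=(-0.524248, -2.275080)

1 0.2630 -0.0995 -0.5512
2 0.5880 -0.5242 -2.2751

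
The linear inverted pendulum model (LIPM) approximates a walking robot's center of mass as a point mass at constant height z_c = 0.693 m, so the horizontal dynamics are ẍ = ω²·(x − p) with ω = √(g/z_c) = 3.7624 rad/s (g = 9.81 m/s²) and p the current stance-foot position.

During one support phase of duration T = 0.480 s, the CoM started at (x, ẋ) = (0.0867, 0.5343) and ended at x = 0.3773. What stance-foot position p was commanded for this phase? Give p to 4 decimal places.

ωT = 3.7624·0.480 = 1.805952; cosh(ωT) = 3.125040, sinh(ωT) = 2.960722
x(T) = p + (x₀−p)·cosh(ωT) + (ẋ₀/ω)·sinh(ωT) ⇒ p·(1 − cosh) = x(T) − x₀·cosh − (ẋ₀/ω)·sinh
numerator   = 0.3773 − (0.0867)·3.125040 − (0.5343/3.7624)·2.960722 = -0.314094
denominator = 1 − 3.125040 = -2.125040
p = -0.314094 / -2.125040 = 0.1478

p = 0.1478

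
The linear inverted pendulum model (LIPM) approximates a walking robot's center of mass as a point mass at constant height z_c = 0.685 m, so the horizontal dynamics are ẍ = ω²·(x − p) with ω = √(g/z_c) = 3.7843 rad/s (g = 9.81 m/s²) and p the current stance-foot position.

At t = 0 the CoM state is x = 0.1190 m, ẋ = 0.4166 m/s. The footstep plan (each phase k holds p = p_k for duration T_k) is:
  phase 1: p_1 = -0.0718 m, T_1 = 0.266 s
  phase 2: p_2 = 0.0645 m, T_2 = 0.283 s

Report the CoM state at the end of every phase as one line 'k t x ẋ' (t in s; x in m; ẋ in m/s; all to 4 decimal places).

phase 1: p=-0.0718, T=0.266, ωT=1.006624, cosh=1.550899, sinh=1.185448; start (x,ẋ)=(0.119000, 0.416600) → end (x,ẋ)=(0.354613, 1.502051)
phase 2: p=0.0645, T=0.283, ωT=1.070957, cosh=1.630426, sinh=1.287745; start (x,ẋ)=(0.354613, 1.502051) → end (x,ẋ)=(1.048635, 3.862765)

1 0.2660 0.3546 1.5021
2 0.5490 1.0486 3.8628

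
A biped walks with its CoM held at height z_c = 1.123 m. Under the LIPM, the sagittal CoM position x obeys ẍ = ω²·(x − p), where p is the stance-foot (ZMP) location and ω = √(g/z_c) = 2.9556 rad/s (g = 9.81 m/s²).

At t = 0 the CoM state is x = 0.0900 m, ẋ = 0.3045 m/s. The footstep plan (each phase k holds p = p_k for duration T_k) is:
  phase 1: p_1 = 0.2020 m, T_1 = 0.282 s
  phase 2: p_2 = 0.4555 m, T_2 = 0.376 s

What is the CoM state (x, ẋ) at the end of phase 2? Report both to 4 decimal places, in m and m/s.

phase 1: p=0.2020, T=0.282, ωT=0.833479, cosh=1.367923, sinh=0.933388; start (x,ẋ)=(0.090000, 0.304500) → end (x,ẋ)=(0.144955, 0.107556)
phase 2: p=0.4555, T=0.376, ωT=1.111306, cosh=1.683726, sinh=1.354597; start (x,ẋ)=(0.144955, 0.107556) → end (x,ẋ)=(-0.018079, -1.062219)

x = -0.0181, ẋ = -1.0622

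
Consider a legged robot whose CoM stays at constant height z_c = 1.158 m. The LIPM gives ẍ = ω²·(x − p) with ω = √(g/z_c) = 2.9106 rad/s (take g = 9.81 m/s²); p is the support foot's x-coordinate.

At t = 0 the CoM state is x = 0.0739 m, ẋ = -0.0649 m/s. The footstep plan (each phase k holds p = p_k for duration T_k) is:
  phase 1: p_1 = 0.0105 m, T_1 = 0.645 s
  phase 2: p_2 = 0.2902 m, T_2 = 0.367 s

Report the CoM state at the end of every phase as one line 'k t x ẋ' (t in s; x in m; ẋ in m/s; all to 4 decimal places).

1 0.6450 0.1514 0.3719
2 1.0120 0.2283 0.0865

phase 1: p=0.0105, T=0.645, ωT=1.877337, cosh=3.344537, sinh=3.191540; start (x,ẋ)=(0.073900, -0.064900) → end (x,ẋ)=(0.151379, 0.371881)
phase 2: p=0.2902, T=0.367, ωT=1.068190, cosh=1.626869, sinh=1.283239; start (x,ẋ)=(0.151379, 0.371881) → end (x,ẋ)=(0.228313, 0.086507)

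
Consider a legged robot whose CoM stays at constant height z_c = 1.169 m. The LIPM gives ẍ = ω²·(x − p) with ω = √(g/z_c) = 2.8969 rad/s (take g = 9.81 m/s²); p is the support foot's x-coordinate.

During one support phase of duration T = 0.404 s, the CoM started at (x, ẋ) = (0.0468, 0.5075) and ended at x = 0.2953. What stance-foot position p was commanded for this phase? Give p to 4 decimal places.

p = 0.0555

ωT = 2.8969·0.404 = 1.170348; cosh(ωT) = 1.766686, sinh(ωT) = 1.456427
x(T) = p + (x₀−p)·cosh(ωT) + (ẋ₀/ω)·sinh(ωT) ⇒ p·(1 − cosh) = x(T) − x₀·cosh − (ẋ₀/ω)·sinh
numerator   = 0.2953 − (0.0468)·1.766686 − (0.5075/2.8969)·1.456427 = -0.042528
denominator = 1 − 1.766686 = -0.766686
p = -0.042528 / -0.766686 = 0.0555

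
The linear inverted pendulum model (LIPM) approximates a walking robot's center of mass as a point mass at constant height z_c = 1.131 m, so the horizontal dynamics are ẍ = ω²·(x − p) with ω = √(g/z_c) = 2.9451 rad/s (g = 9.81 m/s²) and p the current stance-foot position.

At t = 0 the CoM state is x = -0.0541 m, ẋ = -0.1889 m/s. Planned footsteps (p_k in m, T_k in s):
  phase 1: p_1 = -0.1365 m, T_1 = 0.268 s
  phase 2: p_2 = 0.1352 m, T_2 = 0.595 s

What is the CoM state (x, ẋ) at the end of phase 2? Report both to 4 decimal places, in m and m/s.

phase 1: p=-0.1365, T=0.268, ωT=0.789287, cosh=1.327997, sinh=0.873828; start (x,ẋ)=(-0.054100, -0.188900) → end (x,ẋ)=(-0.083121, -0.038801)
phase 2: p=0.1352, T=0.595, ωT=1.752334, cosh=2.970711, sinh=2.797342; start (x,ẋ)=(-0.083121, -0.038801) → end (x,ẋ)=(-0.550222, -1.913892)

x = -0.5502, ẋ = -1.9139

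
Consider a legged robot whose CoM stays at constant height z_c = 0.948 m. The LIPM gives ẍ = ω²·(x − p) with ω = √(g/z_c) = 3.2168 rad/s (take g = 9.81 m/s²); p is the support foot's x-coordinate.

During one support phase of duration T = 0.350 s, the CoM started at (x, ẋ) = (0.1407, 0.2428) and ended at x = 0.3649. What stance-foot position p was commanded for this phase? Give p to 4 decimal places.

p = -0.0300

ωT = 3.2168·0.350 = 1.125880; cosh(ωT) = 1.703648, sinh(ωT) = 1.379281
x(T) = p + (x₀−p)·cosh(ωT) + (ẋ₀/ω)·sinh(ωT) ⇒ p·(1 − cosh) = x(T) − x₀·cosh − (ẋ₀/ω)·sinh
numerator   = 0.3649 − (0.1407)·1.703648 − (0.2428/3.2168)·1.379281 = 0.021090
denominator = 1 − 1.703648 = -0.703648
p = 0.021090 / -0.703648 = -0.0300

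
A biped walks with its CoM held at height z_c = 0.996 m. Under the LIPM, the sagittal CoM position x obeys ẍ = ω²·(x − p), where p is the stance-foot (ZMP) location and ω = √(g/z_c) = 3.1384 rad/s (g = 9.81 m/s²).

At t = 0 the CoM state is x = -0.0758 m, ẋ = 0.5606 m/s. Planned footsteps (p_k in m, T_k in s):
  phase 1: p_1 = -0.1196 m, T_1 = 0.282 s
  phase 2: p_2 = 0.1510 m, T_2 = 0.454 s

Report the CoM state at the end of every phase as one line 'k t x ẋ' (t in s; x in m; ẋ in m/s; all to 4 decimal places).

phase 1: p=-0.1196, T=0.282, ωT=0.885029, cosh=1.417878, sinh=1.005176; start (x,ẋ)=(-0.075800, 0.560600) → end (x,ẋ)=(0.122054, 0.933036)
phase 2: p=0.1510, T=0.454, ωT=1.424834, cosh=2.198857, sinh=1.958309; start (x,ẋ)=(0.122054, 0.933036) → end (x,ẋ)=(0.669550, 1.873710)

1 0.2820 0.1221 0.9330
2 0.7360 0.6695 1.8737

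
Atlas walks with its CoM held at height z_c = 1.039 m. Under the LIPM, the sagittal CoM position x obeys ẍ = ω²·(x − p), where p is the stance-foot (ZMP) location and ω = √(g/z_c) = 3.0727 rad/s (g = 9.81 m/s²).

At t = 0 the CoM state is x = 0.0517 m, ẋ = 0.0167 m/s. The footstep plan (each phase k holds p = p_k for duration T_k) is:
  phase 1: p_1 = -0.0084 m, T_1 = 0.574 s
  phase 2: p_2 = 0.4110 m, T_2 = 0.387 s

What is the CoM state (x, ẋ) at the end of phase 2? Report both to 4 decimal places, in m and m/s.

phase 1: p=-0.0084, T=0.574, ωT=1.763730, cosh=3.002781, sinh=2.831376; start (x,ẋ)=(0.051700, 0.016700) → end (x,ẋ)=(0.187456, 0.573015)
phase 2: p=0.4110, T=0.387, ωT=1.189135, cosh=1.794362, sinh=1.489877; start (x,ẋ)=(0.187456, 0.573015) → end (x,ẋ)=(0.287721, 0.004821)

x = 0.2877, ẋ = 0.0048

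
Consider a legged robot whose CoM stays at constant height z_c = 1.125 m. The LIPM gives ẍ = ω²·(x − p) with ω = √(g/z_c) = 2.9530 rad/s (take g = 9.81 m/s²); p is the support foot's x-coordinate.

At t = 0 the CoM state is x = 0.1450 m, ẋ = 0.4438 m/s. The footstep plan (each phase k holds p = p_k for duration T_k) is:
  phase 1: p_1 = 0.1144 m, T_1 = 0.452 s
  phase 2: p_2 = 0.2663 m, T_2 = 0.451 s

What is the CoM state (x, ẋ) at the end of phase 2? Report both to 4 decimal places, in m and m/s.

phase 1: p=0.1144, T=0.452, ωT=1.334756, cosh=2.031146, sinh=1.767923; start (x,ẋ)=(0.145000, 0.443800) → end (x,ẋ)=(0.442250, 1.061175)
phase 2: p=0.2663, T=0.451, ωT=1.331803, cosh=2.025934, sinh=1.761933; start (x,ẋ)=(0.442250, 1.061175) → end (x,ẋ)=(1.255923, 3.065339)

x = 1.2559, ẋ = 3.0653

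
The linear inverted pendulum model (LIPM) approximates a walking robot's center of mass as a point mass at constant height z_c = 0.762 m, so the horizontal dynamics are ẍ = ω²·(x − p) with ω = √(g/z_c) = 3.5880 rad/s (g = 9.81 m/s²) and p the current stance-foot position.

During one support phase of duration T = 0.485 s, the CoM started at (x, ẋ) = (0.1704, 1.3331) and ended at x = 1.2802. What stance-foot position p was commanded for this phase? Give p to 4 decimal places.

ωT = 3.5880·0.485 = 1.740180; cosh(ωT) = 2.936929, sinh(ωT) = 2.761440
x(T) = p + (x₀−p)·cosh(ωT) + (ẋ₀/ω)·sinh(ωT) ⇒ p·(1 − cosh) = x(T) − x₀·cosh − (ẋ₀/ω)·sinh
numerator   = 1.2802 − (0.1704)·2.936929 − (1.3331/3.5880)·2.761440 = -0.246249
denominator = 1 − 2.936929 = -1.936929
p = -0.246249 / -1.936929 = 0.1271

p = 0.1271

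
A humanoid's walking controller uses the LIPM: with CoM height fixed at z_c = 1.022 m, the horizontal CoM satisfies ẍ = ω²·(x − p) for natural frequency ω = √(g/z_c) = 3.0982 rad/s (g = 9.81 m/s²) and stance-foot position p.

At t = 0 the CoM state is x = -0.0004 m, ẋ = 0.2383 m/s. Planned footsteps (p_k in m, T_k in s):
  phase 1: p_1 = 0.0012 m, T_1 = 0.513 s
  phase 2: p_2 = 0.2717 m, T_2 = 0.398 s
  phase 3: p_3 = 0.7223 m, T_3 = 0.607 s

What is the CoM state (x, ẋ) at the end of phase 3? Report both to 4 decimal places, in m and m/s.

x = 0.3136, ẋ = -1.0139

phase 1: p=0.0012, T=0.513, ωT=1.589377, cosh=2.552373, sinh=2.348320; start (x,ẋ)=(-0.000400, 0.238300) → end (x,ẋ)=(0.177739, 0.596590)
phase 2: p=0.2717, T=0.398, ωT=1.233084, cosh=1.861594, sinh=1.570201; start (x,ẋ)=(0.177739, 0.596590) → end (x,ẋ)=(0.399140, 0.653505)
phase 3: p=0.7223, T=0.607, ωT=1.880607, cosh=3.354992, sinh=3.202495; start (x,ẋ)=(0.399140, 0.653505) → end (x,ẋ)=(0.313606, -1.013877)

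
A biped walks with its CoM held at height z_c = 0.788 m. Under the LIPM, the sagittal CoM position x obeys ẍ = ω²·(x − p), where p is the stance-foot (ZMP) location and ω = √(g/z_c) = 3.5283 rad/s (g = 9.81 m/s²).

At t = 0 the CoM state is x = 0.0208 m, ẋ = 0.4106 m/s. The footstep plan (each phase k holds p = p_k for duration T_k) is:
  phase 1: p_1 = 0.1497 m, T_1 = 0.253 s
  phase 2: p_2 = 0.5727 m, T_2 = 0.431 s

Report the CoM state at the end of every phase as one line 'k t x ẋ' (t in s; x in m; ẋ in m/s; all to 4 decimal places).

1 0.2530 0.0842 0.1233
2 0.6840 -0.5222 -3.4594

phase 1: p=0.1497, T=0.253, ωT=0.892660, cosh=1.425590, sinh=1.016025; start (x,ẋ)=(0.020800, 0.410600) → end (x,ẋ)=(0.084180, 0.123261)
phase 2: p=0.5727, T=0.431, ωT=1.520697, cosh=2.396987, sinh=2.178428; start (x,ẋ)=(0.084180, 0.123261) → end (x,ẋ)=(-0.522173, -3.459383)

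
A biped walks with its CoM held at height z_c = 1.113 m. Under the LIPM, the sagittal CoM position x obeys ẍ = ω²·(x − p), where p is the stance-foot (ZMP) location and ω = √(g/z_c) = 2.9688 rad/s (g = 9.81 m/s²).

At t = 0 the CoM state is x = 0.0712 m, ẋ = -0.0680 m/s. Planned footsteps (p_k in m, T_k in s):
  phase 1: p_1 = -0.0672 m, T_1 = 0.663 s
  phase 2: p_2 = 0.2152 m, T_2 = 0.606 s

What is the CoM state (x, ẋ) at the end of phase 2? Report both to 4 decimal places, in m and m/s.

phase 1: p=-0.0672, T=0.663, ωT=1.968314, cosh=3.649146, sinh=3.509454; start (x,ẋ)=(0.071200, -0.068000) → end (x,ẋ)=(0.357458, 1.193829)
phase 2: p=0.2152, T=0.606, ωT=1.799093, cosh=3.104805, sinh=2.939356; start (x,ẋ)=(0.357458, 1.193829) → end (x,ẋ)=(1.838873, 4.948004)

x = 1.8389, ẋ = 4.9480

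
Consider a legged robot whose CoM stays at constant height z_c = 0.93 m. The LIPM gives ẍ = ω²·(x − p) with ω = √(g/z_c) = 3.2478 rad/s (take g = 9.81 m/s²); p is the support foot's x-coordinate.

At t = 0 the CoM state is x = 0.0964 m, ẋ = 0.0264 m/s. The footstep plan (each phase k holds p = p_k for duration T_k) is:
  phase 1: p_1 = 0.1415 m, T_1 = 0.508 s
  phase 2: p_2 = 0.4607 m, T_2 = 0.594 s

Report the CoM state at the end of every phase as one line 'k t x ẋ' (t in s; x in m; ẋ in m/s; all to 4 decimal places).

1 0.5080 0.0401 -0.2960
2 1.1020 -1.3244 -5.6424

phase 1: p=0.1415, T=0.508, ωT=1.649882, cosh=2.699220, sinh=2.507148; start (x,ẋ)=(0.096400, 0.026400) → end (x,ẋ)=(0.040145, -0.295977)
phase 2: p=0.4607, T=0.594, ωT=1.929193, cosh=3.514610, sinh=3.369344; start (x,ẋ)=(0.040145, -0.295977) → end (x,ẋ)=(-1.324441, -5.642362)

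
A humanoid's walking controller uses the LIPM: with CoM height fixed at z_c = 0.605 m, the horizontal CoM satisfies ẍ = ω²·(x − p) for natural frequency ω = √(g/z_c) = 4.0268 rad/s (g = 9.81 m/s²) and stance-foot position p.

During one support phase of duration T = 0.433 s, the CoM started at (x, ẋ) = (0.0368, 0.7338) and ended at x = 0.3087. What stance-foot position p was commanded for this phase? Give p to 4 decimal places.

p = 0.1566

ωT = 4.0268·0.433 = 1.743604; cosh(ωT) = 2.946402, sinh(ωT) = 2.771514
x(T) = p + (x₀−p)·cosh(ωT) + (ẋ₀/ω)·sinh(ωT) ⇒ p·(1 − cosh) = x(T) − x₀·cosh − (ẋ₀/ω)·sinh
numerator   = 0.3087 − (0.0368)·2.946402 − (0.7338/4.0268)·2.771514 = -0.304778
denominator = 1 − 2.946402 = -1.946402
p = -0.304778 / -1.946402 = 0.1566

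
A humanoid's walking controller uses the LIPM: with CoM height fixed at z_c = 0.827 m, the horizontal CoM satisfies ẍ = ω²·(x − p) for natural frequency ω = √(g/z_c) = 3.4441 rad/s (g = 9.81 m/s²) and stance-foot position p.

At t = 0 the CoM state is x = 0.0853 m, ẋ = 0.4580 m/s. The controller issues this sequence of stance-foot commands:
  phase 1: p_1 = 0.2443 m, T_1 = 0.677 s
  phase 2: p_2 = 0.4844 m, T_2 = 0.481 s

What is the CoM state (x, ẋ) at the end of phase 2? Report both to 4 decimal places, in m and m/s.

x = -0.8725, ẋ = -4.4968

phase 1: p=0.2443, T=0.677, ωT=2.331656, cosh=5.196054, sinh=5.098919; start (x,ẋ)=(0.085300, 0.458000) → end (x,ẋ)=(0.096187, -0.412436)
phase 2: p=0.4844, T=0.481, ωT=1.656612, cosh=2.716154, sinh=2.525369; start (x,ẋ)=(0.096187, -0.412436) → end (x,ẋ)=(-0.872463, -4.496771)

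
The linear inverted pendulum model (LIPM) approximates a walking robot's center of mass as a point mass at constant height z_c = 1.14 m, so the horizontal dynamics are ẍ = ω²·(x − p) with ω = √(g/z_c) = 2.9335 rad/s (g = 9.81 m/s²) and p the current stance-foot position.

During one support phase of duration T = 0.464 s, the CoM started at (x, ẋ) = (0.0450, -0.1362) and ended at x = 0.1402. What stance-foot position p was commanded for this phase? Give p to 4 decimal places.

p = -0.1217

ωT = 2.9335·0.464 = 1.361144; cosh(ωT) = 2.078510, sinh(ωT) = 1.822143
x(T) = p + (x₀−p)·cosh(ωT) + (ẋ₀/ω)·sinh(ωT) ⇒ p·(1 − cosh) = x(T) − x₀·cosh − (ẋ₀/ω)·sinh
numerator   = 0.1402 − (0.0450)·2.078510 − (-0.1362/2.9335)·1.822143 = 0.131268
denominator = 1 − 2.078510 = -1.078510
p = 0.131268 / -1.078510 = -0.1217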